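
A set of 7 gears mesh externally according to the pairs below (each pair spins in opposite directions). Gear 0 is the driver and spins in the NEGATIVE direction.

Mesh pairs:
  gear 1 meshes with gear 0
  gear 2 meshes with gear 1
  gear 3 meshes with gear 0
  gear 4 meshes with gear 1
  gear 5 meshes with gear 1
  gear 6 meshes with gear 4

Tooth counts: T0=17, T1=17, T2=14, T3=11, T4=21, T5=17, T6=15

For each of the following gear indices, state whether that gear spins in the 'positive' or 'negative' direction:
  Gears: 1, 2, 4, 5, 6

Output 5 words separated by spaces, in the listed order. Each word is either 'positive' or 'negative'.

Answer: positive negative negative negative positive

Derivation:
Gear 0 (driver): negative (depth 0)
  gear 1: meshes with gear 0 -> depth 1 -> positive (opposite of gear 0)
  gear 2: meshes with gear 1 -> depth 2 -> negative (opposite of gear 1)
  gear 3: meshes with gear 0 -> depth 1 -> positive (opposite of gear 0)
  gear 4: meshes with gear 1 -> depth 2 -> negative (opposite of gear 1)
  gear 5: meshes with gear 1 -> depth 2 -> negative (opposite of gear 1)
  gear 6: meshes with gear 4 -> depth 3 -> positive (opposite of gear 4)
Queried indices 1, 2, 4, 5, 6 -> positive, negative, negative, negative, positive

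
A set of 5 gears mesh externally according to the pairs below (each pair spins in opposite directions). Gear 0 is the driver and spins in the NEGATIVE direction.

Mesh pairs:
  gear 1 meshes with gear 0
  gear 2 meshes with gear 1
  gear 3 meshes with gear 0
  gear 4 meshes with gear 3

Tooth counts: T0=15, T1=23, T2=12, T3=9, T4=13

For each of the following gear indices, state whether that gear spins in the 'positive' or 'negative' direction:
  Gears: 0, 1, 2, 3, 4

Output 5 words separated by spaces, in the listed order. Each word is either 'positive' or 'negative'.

Answer: negative positive negative positive negative

Derivation:
Gear 0 (driver): negative (depth 0)
  gear 1: meshes with gear 0 -> depth 1 -> positive (opposite of gear 0)
  gear 2: meshes with gear 1 -> depth 2 -> negative (opposite of gear 1)
  gear 3: meshes with gear 0 -> depth 1 -> positive (opposite of gear 0)
  gear 4: meshes with gear 3 -> depth 2 -> negative (opposite of gear 3)
Queried indices 0, 1, 2, 3, 4 -> negative, positive, negative, positive, negative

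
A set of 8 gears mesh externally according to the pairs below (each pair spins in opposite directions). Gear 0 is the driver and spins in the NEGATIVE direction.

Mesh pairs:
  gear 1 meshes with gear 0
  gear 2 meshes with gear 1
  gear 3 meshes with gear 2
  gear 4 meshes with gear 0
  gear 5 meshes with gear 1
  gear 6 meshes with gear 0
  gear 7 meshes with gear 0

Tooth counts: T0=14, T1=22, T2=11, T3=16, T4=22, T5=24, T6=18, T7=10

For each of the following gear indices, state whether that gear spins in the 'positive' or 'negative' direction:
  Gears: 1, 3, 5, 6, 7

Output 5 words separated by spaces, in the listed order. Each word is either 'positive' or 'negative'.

Gear 0 (driver): negative (depth 0)
  gear 1: meshes with gear 0 -> depth 1 -> positive (opposite of gear 0)
  gear 2: meshes with gear 1 -> depth 2 -> negative (opposite of gear 1)
  gear 3: meshes with gear 2 -> depth 3 -> positive (opposite of gear 2)
  gear 4: meshes with gear 0 -> depth 1 -> positive (opposite of gear 0)
  gear 5: meshes with gear 1 -> depth 2 -> negative (opposite of gear 1)
  gear 6: meshes with gear 0 -> depth 1 -> positive (opposite of gear 0)
  gear 7: meshes with gear 0 -> depth 1 -> positive (opposite of gear 0)
Queried indices 1, 3, 5, 6, 7 -> positive, positive, negative, positive, positive

Answer: positive positive negative positive positive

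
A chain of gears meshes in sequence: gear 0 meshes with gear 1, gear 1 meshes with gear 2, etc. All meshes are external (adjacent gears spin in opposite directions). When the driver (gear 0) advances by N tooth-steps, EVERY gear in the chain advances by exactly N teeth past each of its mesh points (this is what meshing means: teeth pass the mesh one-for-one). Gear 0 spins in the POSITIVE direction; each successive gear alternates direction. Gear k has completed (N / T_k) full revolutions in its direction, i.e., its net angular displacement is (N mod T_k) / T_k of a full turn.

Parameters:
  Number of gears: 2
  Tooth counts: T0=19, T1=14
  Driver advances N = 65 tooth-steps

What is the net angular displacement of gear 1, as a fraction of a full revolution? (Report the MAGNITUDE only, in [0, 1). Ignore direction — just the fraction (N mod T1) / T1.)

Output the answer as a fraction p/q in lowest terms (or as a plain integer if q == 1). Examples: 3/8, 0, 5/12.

Chain of 2 gears, tooth counts: [19, 14]
  gear 0: T0=19, direction=positive, advance = 65 mod 19 = 8 teeth = 8/19 turn
  gear 1: T1=14, direction=negative, advance = 65 mod 14 = 9 teeth = 9/14 turn
Gear 1: 65 mod 14 = 9
Fraction = 9 / 14 = 9/14 (gcd(9,14)=1) = 9/14

Answer: 9/14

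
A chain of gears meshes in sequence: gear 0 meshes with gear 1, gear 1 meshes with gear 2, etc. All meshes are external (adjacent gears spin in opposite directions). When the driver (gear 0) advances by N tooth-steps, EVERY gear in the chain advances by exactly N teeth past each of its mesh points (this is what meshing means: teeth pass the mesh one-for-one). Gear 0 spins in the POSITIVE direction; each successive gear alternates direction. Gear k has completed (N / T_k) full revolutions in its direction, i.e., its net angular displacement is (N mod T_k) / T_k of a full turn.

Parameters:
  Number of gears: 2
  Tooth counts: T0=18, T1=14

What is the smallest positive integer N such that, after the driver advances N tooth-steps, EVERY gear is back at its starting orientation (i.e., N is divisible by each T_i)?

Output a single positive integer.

Answer: 126

Derivation:
Gear k returns to start when N is a multiple of T_k.
All gears at start simultaneously when N is a common multiple of [18, 14]; the smallest such N is lcm(18, 14).
Start: lcm = T0 = 18
Fold in T1=14: gcd(18, 14) = 2; lcm(18, 14) = 18 * 14 / 2 = 252 / 2 = 126
Full cycle length = 126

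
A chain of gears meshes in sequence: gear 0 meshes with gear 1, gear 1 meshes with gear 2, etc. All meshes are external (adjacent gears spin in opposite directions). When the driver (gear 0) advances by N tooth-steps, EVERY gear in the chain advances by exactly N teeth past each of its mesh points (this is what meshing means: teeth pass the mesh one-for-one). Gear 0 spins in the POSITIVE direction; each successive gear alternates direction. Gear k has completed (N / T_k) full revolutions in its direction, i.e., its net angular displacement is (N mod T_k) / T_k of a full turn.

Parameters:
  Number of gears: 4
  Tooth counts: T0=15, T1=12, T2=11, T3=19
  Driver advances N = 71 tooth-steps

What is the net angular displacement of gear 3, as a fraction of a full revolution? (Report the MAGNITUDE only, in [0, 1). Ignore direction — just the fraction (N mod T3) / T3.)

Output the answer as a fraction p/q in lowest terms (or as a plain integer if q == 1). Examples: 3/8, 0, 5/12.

Chain of 4 gears, tooth counts: [15, 12, 11, 19]
  gear 0: T0=15, direction=positive, advance = 71 mod 15 = 11 teeth = 11/15 turn
  gear 1: T1=12, direction=negative, advance = 71 mod 12 = 11 teeth = 11/12 turn
  gear 2: T2=11, direction=positive, advance = 71 mod 11 = 5 teeth = 5/11 turn
  gear 3: T3=19, direction=negative, advance = 71 mod 19 = 14 teeth = 14/19 turn
Gear 3: 71 mod 19 = 14
Fraction = 14 / 19 = 14/19 (gcd(14,19)=1) = 14/19

Answer: 14/19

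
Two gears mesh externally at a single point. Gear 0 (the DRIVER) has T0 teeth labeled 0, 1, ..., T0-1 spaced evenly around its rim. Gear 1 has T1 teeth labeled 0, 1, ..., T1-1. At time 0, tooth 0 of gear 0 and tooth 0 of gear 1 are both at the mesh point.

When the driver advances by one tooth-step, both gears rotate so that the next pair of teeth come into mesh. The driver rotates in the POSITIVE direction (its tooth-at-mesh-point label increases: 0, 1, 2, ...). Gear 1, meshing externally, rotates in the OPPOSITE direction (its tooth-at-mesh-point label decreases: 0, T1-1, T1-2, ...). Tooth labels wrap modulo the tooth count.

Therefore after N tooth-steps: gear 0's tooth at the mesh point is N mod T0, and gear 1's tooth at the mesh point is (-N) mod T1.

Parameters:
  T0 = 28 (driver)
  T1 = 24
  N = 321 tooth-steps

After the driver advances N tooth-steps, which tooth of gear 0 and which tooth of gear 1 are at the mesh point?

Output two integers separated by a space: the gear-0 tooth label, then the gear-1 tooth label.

Gear 0 (driver, T0=28): tooth at mesh = N mod T0
  321 = 11 * 28 + 13, so 321 mod 28 = 13
  gear 0 tooth = 13
Gear 1 (driven, T1=24): tooth at mesh = (-N) mod T1
  321 = 13 * 24 + 9, so 321 mod 24 = 9
  (-321) mod 24 = (-9) mod 24 = 24 - 9 = 15
Mesh after 321 steps: gear-0 tooth 13 meets gear-1 tooth 15

Answer: 13 15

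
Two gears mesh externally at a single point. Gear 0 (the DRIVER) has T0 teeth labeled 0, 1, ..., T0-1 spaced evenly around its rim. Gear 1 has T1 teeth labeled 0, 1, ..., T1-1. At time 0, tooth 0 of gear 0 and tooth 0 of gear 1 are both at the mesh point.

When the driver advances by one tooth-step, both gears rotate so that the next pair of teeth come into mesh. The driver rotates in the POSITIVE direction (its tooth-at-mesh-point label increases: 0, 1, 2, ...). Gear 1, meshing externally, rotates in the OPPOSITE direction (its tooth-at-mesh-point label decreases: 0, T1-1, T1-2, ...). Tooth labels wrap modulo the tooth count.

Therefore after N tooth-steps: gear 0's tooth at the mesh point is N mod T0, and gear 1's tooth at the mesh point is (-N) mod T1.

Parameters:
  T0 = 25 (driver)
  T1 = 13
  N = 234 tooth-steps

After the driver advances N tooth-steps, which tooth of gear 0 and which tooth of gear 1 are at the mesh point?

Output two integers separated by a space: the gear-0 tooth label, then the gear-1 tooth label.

Answer: 9 0

Derivation:
Gear 0 (driver, T0=25): tooth at mesh = N mod T0
  234 = 9 * 25 + 9, so 234 mod 25 = 9
  gear 0 tooth = 9
Gear 1 (driven, T1=13): tooth at mesh = (-N) mod T1
  234 = 18 * 13 + 0, so 234 mod 13 = 0
  (-234) mod 13 = 0
Mesh after 234 steps: gear-0 tooth 9 meets gear-1 tooth 0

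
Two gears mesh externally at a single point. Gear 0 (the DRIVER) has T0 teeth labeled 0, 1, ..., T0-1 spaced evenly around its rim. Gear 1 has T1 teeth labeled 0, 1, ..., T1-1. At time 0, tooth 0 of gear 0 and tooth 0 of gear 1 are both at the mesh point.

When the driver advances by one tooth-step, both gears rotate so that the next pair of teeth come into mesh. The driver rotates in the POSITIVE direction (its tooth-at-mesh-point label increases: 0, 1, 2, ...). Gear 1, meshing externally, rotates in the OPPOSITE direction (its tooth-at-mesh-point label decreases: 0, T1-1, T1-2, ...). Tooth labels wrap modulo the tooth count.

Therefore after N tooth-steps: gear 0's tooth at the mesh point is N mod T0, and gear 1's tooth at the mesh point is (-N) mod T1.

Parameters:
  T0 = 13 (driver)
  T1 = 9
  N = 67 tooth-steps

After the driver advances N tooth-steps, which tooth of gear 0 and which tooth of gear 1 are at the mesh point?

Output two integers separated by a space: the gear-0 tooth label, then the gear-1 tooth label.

Answer: 2 5

Derivation:
Gear 0 (driver, T0=13): tooth at mesh = N mod T0
  67 = 5 * 13 + 2, so 67 mod 13 = 2
  gear 0 tooth = 2
Gear 1 (driven, T1=9): tooth at mesh = (-N) mod T1
  67 = 7 * 9 + 4, so 67 mod 9 = 4
  (-67) mod 9 = (-4) mod 9 = 9 - 4 = 5
Mesh after 67 steps: gear-0 tooth 2 meets gear-1 tooth 5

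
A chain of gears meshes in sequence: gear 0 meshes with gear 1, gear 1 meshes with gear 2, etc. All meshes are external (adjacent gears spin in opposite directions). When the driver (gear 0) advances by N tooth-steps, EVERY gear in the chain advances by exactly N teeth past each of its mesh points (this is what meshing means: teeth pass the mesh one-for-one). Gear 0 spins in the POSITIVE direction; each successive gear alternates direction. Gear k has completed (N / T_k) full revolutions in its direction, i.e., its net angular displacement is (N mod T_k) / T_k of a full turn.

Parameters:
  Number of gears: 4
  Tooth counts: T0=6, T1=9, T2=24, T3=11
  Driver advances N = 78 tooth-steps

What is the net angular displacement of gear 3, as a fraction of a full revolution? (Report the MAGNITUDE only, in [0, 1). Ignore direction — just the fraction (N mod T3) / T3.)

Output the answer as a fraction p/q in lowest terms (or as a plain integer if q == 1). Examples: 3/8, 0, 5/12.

Answer: 1/11

Derivation:
Chain of 4 gears, tooth counts: [6, 9, 24, 11]
  gear 0: T0=6, direction=positive, advance = 78 mod 6 = 0 teeth = 0/6 turn
  gear 1: T1=9, direction=negative, advance = 78 mod 9 = 6 teeth = 6/9 turn
  gear 2: T2=24, direction=positive, advance = 78 mod 24 = 6 teeth = 6/24 turn
  gear 3: T3=11, direction=negative, advance = 78 mod 11 = 1 teeth = 1/11 turn
Gear 3: 78 mod 11 = 1
Fraction = 1 / 11 = 1/11 (gcd(1,11)=1) = 1/11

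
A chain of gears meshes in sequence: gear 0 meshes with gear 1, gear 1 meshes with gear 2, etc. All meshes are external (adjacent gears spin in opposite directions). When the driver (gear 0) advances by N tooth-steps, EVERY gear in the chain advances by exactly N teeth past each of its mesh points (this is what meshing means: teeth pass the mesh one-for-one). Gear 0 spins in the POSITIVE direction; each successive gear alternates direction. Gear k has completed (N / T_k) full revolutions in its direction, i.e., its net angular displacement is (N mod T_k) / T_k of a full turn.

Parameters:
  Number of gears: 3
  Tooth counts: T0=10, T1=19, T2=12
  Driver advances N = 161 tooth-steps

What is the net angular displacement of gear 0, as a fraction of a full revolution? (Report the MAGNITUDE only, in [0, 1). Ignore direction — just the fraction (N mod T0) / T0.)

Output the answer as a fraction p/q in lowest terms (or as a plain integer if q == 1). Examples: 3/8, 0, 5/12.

Answer: 1/10

Derivation:
Chain of 3 gears, tooth counts: [10, 19, 12]
  gear 0: T0=10, direction=positive, advance = 161 mod 10 = 1 teeth = 1/10 turn
  gear 1: T1=19, direction=negative, advance = 161 mod 19 = 9 teeth = 9/19 turn
  gear 2: T2=12, direction=positive, advance = 161 mod 12 = 5 teeth = 5/12 turn
Gear 0: 161 mod 10 = 1
Fraction = 1 / 10 = 1/10 (gcd(1,10)=1) = 1/10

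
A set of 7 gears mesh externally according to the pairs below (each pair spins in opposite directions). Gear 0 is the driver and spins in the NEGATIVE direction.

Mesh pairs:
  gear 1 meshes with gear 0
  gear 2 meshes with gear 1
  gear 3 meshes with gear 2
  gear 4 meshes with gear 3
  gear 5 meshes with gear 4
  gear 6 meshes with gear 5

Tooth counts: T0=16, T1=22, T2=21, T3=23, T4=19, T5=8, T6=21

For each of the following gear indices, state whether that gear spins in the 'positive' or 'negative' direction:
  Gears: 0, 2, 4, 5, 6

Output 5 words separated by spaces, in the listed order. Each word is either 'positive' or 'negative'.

Answer: negative negative negative positive negative

Derivation:
Gear 0 (driver): negative (depth 0)
  gear 1: meshes with gear 0 -> depth 1 -> positive (opposite of gear 0)
  gear 2: meshes with gear 1 -> depth 2 -> negative (opposite of gear 1)
  gear 3: meshes with gear 2 -> depth 3 -> positive (opposite of gear 2)
  gear 4: meshes with gear 3 -> depth 4 -> negative (opposite of gear 3)
  gear 5: meshes with gear 4 -> depth 5 -> positive (opposite of gear 4)
  gear 6: meshes with gear 5 -> depth 6 -> negative (opposite of gear 5)
Queried indices 0, 2, 4, 5, 6 -> negative, negative, negative, positive, negative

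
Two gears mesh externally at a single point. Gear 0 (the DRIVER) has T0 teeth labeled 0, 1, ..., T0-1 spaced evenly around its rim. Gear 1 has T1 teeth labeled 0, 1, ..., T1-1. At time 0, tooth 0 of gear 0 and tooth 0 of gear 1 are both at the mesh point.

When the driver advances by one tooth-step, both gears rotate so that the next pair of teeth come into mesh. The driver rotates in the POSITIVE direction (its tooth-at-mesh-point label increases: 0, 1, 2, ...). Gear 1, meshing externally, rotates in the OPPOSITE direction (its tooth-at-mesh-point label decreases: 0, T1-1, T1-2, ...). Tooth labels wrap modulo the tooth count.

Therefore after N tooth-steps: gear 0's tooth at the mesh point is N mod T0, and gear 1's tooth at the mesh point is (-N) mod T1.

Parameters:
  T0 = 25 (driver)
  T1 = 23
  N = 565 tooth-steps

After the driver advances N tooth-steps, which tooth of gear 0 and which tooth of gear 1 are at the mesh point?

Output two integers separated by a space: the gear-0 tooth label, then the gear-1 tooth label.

Answer: 15 10

Derivation:
Gear 0 (driver, T0=25): tooth at mesh = N mod T0
  565 = 22 * 25 + 15, so 565 mod 25 = 15
  gear 0 tooth = 15
Gear 1 (driven, T1=23): tooth at mesh = (-N) mod T1
  565 = 24 * 23 + 13, so 565 mod 23 = 13
  (-565) mod 23 = (-13) mod 23 = 23 - 13 = 10
Mesh after 565 steps: gear-0 tooth 15 meets gear-1 tooth 10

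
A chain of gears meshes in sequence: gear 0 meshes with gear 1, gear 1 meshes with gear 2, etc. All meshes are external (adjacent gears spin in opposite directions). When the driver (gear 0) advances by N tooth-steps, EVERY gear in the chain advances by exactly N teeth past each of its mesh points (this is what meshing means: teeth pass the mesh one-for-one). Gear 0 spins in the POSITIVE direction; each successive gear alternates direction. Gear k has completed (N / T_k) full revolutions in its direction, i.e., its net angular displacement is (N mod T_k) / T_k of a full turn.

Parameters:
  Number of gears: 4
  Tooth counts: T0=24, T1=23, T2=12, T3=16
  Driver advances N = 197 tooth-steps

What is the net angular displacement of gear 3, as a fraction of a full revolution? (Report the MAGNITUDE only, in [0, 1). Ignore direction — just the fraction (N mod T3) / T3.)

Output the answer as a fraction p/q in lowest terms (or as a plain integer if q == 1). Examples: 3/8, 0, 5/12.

Answer: 5/16

Derivation:
Chain of 4 gears, tooth counts: [24, 23, 12, 16]
  gear 0: T0=24, direction=positive, advance = 197 mod 24 = 5 teeth = 5/24 turn
  gear 1: T1=23, direction=negative, advance = 197 mod 23 = 13 teeth = 13/23 turn
  gear 2: T2=12, direction=positive, advance = 197 mod 12 = 5 teeth = 5/12 turn
  gear 3: T3=16, direction=negative, advance = 197 mod 16 = 5 teeth = 5/16 turn
Gear 3: 197 mod 16 = 5
Fraction = 5 / 16 = 5/16 (gcd(5,16)=1) = 5/16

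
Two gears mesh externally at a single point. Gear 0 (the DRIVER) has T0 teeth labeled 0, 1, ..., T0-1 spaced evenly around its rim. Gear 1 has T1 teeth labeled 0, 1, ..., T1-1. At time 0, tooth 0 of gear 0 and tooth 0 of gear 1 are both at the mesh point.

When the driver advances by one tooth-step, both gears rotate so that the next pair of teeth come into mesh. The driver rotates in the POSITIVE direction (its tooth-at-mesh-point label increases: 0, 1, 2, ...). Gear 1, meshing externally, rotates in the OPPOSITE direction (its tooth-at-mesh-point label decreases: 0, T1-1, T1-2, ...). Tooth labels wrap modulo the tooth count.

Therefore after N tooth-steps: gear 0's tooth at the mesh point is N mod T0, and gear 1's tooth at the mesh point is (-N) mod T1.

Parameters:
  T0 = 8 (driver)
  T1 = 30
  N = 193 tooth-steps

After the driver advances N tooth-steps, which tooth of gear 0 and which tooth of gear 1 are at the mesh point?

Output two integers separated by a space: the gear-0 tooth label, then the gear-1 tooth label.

Answer: 1 17

Derivation:
Gear 0 (driver, T0=8): tooth at mesh = N mod T0
  193 = 24 * 8 + 1, so 193 mod 8 = 1
  gear 0 tooth = 1
Gear 1 (driven, T1=30): tooth at mesh = (-N) mod T1
  193 = 6 * 30 + 13, so 193 mod 30 = 13
  (-193) mod 30 = (-13) mod 30 = 30 - 13 = 17
Mesh after 193 steps: gear-0 tooth 1 meets gear-1 tooth 17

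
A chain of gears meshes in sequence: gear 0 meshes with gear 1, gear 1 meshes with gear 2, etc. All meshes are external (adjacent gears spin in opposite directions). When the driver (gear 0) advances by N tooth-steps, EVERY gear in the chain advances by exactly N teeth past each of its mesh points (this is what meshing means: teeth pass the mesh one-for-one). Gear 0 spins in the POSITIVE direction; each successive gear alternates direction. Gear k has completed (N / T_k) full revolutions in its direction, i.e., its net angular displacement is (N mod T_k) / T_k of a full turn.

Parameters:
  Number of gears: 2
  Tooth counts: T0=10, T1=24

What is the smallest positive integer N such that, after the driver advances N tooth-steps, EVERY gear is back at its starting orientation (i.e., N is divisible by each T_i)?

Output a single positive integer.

Answer: 120

Derivation:
Gear k returns to start when N is a multiple of T_k.
All gears at start simultaneously when N is a common multiple of [10, 24]; the smallest such N is lcm(10, 24).
Start: lcm = T0 = 10
Fold in T1=24: gcd(10, 24) = 2; lcm(10, 24) = 10 * 24 / 2 = 240 / 2 = 120
Full cycle length = 120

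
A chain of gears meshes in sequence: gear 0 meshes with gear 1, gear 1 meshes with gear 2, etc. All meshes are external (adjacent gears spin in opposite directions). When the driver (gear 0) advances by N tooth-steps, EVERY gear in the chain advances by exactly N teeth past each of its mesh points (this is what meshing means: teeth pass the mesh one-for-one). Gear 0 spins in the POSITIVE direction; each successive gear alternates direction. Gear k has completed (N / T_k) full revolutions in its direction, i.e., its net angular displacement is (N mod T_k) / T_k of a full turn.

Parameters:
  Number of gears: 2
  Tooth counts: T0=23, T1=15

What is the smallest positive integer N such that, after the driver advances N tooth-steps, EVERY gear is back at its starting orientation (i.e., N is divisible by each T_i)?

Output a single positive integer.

Gear k returns to start when N is a multiple of T_k.
All gears at start simultaneously when N is a common multiple of [23, 15]; the smallest such N is lcm(23, 15).
Start: lcm = T0 = 23
Fold in T1=15: gcd(23, 15) = 1; lcm(23, 15) = 23 * 15 / 1 = 345 / 1 = 345
Full cycle length = 345

Answer: 345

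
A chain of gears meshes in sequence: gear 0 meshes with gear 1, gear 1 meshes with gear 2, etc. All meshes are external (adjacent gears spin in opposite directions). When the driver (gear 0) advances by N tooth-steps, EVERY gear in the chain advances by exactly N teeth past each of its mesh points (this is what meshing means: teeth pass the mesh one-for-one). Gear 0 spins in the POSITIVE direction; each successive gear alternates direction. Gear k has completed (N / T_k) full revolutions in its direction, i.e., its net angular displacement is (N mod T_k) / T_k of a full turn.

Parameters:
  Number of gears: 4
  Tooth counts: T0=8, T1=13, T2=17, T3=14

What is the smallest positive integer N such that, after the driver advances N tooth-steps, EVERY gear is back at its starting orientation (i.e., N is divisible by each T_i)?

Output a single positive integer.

Gear k returns to start when N is a multiple of T_k.
All gears at start simultaneously when N is a common multiple of [8, 13, 17, 14]; the smallest such N is lcm(8, 13, 17, 14).
Start: lcm = T0 = 8
Fold in T1=13: gcd(8, 13) = 1; lcm(8, 13) = 8 * 13 / 1 = 104 / 1 = 104
Fold in T2=17: gcd(104, 17) = 1; lcm(104, 17) = 104 * 17 / 1 = 1768 / 1 = 1768
Fold in T3=14: gcd(1768, 14) = 2; lcm(1768, 14) = 1768 * 14 / 2 = 24752 / 2 = 12376
Full cycle length = 12376

Answer: 12376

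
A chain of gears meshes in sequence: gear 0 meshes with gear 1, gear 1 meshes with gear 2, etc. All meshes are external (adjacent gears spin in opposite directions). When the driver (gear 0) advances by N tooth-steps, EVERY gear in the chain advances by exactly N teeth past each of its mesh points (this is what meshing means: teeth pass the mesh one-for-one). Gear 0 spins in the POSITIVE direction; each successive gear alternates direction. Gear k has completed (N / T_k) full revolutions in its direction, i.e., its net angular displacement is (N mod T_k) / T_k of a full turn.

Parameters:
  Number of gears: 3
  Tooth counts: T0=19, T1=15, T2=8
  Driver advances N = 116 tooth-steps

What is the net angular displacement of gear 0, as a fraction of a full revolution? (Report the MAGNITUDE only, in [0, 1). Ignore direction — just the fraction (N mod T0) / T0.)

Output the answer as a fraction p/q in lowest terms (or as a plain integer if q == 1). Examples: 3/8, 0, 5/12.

Chain of 3 gears, tooth counts: [19, 15, 8]
  gear 0: T0=19, direction=positive, advance = 116 mod 19 = 2 teeth = 2/19 turn
  gear 1: T1=15, direction=negative, advance = 116 mod 15 = 11 teeth = 11/15 turn
  gear 2: T2=8, direction=positive, advance = 116 mod 8 = 4 teeth = 4/8 turn
Gear 0: 116 mod 19 = 2
Fraction = 2 / 19 = 2/19 (gcd(2,19)=1) = 2/19

Answer: 2/19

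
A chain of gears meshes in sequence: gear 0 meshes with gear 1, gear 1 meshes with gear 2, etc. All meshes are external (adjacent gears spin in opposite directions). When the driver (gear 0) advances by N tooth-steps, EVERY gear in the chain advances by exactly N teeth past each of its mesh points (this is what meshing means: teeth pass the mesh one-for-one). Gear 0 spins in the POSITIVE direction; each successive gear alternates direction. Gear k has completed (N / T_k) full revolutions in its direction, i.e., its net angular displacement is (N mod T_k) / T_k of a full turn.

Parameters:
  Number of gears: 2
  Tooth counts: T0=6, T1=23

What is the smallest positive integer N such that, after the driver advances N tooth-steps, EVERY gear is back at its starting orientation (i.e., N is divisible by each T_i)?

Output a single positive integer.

Answer: 138

Derivation:
Gear k returns to start when N is a multiple of T_k.
All gears at start simultaneously when N is a common multiple of [6, 23]; the smallest such N is lcm(6, 23).
Start: lcm = T0 = 6
Fold in T1=23: gcd(6, 23) = 1; lcm(6, 23) = 6 * 23 / 1 = 138 / 1 = 138
Full cycle length = 138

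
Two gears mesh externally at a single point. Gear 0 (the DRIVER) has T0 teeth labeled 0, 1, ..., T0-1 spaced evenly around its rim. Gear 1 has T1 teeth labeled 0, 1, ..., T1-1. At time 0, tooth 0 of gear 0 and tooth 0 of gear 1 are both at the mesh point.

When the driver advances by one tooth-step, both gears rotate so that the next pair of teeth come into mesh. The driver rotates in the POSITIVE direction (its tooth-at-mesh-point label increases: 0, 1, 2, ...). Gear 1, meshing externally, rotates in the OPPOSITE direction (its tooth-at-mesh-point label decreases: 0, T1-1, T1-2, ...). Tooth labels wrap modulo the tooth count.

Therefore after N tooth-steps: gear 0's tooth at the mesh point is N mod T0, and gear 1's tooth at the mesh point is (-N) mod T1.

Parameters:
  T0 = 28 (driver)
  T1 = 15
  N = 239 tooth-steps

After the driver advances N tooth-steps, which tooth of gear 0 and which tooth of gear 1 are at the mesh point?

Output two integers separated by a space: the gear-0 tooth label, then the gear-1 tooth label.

Gear 0 (driver, T0=28): tooth at mesh = N mod T0
  239 = 8 * 28 + 15, so 239 mod 28 = 15
  gear 0 tooth = 15
Gear 1 (driven, T1=15): tooth at mesh = (-N) mod T1
  239 = 15 * 15 + 14, so 239 mod 15 = 14
  (-239) mod 15 = (-14) mod 15 = 15 - 14 = 1
Mesh after 239 steps: gear-0 tooth 15 meets gear-1 tooth 1

Answer: 15 1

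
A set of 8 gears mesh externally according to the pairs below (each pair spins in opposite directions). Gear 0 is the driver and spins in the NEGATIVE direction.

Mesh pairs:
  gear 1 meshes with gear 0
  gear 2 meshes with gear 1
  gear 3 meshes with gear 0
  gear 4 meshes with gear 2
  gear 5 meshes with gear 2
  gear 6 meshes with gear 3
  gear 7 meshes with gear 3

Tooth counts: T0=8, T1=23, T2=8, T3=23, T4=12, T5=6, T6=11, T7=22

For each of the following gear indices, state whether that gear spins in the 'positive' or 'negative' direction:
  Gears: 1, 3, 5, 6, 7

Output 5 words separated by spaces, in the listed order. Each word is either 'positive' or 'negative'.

Answer: positive positive positive negative negative

Derivation:
Gear 0 (driver): negative (depth 0)
  gear 1: meshes with gear 0 -> depth 1 -> positive (opposite of gear 0)
  gear 2: meshes with gear 1 -> depth 2 -> negative (opposite of gear 1)
  gear 3: meshes with gear 0 -> depth 1 -> positive (opposite of gear 0)
  gear 4: meshes with gear 2 -> depth 3 -> positive (opposite of gear 2)
  gear 5: meshes with gear 2 -> depth 3 -> positive (opposite of gear 2)
  gear 6: meshes with gear 3 -> depth 2 -> negative (opposite of gear 3)
  gear 7: meshes with gear 3 -> depth 2 -> negative (opposite of gear 3)
Queried indices 1, 3, 5, 6, 7 -> positive, positive, positive, negative, negative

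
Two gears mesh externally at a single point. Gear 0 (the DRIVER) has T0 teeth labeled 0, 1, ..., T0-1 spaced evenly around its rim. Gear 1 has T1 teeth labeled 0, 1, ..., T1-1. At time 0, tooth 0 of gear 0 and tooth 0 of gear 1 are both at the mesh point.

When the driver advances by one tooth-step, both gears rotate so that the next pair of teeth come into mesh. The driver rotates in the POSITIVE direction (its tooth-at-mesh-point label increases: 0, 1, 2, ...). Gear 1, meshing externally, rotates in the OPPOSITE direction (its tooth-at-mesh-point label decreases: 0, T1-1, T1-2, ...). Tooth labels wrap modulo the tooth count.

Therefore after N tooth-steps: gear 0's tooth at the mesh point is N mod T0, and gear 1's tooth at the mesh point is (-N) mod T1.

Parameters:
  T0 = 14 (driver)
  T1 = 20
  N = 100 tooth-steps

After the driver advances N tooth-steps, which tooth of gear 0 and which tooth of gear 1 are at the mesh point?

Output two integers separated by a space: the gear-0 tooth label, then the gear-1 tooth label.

Answer: 2 0

Derivation:
Gear 0 (driver, T0=14): tooth at mesh = N mod T0
  100 = 7 * 14 + 2, so 100 mod 14 = 2
  gear 0 tooth = 2
Gear 1 (driven, T1=20): tooth at mesh = (-N) mod T1
  100 = 5 * 20 + 0, so 100 mod 20 = 0
  (-100) mod 20 = 0
Mesh after 100 steps: gear-0 tooth 2 meets gear-1 tooth 0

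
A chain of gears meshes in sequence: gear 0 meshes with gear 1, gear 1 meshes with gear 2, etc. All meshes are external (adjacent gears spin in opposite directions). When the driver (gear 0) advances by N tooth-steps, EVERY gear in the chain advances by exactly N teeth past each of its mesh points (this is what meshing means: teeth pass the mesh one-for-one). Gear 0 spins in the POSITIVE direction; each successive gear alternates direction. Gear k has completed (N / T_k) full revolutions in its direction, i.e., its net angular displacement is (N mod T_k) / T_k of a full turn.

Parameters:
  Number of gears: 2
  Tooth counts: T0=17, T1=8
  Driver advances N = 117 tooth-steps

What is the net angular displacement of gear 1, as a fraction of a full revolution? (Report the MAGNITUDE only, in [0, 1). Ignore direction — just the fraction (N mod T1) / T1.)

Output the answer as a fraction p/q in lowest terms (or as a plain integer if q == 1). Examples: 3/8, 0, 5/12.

Answer: 5/8

Derivation:
Chain of 2 gears, tooth counts: [17, 8]
  gear 0: T0=17, direction=positive, advance = 117 mod 17 = 15 teeth = 15/17 turn
  gear 1: T1=8, direction=negative, advance = 117 mod 8 = 5 teeth = 5/8 turn
Gear 1: 117 mod 8 = 5
Fraction = 5 / 8 = 5/8 (gcd(5,8)=1) = 5/8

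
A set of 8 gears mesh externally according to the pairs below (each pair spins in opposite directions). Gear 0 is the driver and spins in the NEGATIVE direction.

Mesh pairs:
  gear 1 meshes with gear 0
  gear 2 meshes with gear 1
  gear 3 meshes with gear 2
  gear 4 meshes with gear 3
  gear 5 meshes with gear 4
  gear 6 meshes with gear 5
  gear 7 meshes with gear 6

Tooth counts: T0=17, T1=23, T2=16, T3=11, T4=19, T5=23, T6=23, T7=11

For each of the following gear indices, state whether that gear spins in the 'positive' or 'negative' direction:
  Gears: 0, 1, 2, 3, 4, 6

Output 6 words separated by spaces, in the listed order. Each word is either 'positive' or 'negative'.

Answer: negative positive negative positive negative negative

Derivation:
Gear 0 (driver): negative (depth 0)
  gear 1: meshes with gear 0 -> depth 1 -> positive (opposite of gear 0)
  gear 2: meshes with gear 1 -> depth 2 -> negative (opposite of gear 1)
  gear 3: meshes with gear 2 -> depth 3 -> positive (opposite of gear 2)
  gear 4: meshes with gear 3 -> depth 4 -> negative (opposite of gear 3)
  gear 5: meshes with gear 4 -> depth 5 -> positive (opposite of gear 4)
  gear 6: meshes with gear 5 -> depth 6 -> negative (opposite of gear 5)
  gear 7: meshes with gear 6 -> depth 7 -> positive (opposite of gear 6)
Queried indices 0, 1, 2, 3, 4, 6 -> negative, positive, negative, positive, negative, negative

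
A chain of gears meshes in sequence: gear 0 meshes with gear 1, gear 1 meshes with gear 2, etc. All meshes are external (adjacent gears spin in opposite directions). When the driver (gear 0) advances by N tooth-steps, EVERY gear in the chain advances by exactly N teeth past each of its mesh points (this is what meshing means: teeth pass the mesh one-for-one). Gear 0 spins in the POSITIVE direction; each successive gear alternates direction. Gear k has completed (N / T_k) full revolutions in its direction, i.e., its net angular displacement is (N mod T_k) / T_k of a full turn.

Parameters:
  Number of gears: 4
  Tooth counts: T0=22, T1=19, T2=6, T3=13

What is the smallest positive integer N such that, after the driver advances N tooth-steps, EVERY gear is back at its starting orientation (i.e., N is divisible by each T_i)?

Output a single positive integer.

Gear k returns to start when N is a multiple of T_k.
All gears at start simultaneously when N is a common multiple of [22, 19, 6, 13]; the smallest such N is lcm(22, 19, 6, 13).
Start: lcm = T0 = 22
Fold in T1=19: gcd(22, 19) = 1; lcm(22, 19) = 22 * 19 / 1 = 418 / 1 = 418
Fold in T2=6: gcd(418, 6) = 2; lcm(418, 6) = 418 * 6 / 2 = 2508 / 2 = 1254
Fold in T3=13: gcd(1254, 13) = 1; lcm(1254, 13) = 1254 * 13 / 1 = 16302 / 1 = 16302
Full cycle length = 16302

Answer: 16302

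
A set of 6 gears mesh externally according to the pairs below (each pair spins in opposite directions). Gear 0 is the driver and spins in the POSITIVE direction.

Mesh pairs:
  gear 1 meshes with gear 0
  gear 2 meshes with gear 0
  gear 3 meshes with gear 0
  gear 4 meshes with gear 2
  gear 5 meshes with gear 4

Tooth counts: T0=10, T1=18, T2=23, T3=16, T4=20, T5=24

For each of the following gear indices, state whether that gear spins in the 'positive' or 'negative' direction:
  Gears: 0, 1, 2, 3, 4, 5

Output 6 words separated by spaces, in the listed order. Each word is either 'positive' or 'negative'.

Gear 0 (driver): positive (depth 0)
  gear 1: meshes with gear 0 -> depth 1 -> negative (opposite of gear 0)
  gear 2: meshes with gear 0 -> depth 1 -> negative (opposite of gear 0)
  gear 3: meshes with gear 0 -> depth 1 -> negative (opposite of gear 0)
  gear 4: meshes with gear 2 -> depth 2 -> positive (opposite of gear 2)
  gear 5: meshes with gear 4 -> depth 3 -> negative (opposite of gear 4)
Queried indices 0, 1, 2, 3, 4, 5 -> positive, negative, negative, negative, positive, negative

Answer: positive negative negative negative positive negative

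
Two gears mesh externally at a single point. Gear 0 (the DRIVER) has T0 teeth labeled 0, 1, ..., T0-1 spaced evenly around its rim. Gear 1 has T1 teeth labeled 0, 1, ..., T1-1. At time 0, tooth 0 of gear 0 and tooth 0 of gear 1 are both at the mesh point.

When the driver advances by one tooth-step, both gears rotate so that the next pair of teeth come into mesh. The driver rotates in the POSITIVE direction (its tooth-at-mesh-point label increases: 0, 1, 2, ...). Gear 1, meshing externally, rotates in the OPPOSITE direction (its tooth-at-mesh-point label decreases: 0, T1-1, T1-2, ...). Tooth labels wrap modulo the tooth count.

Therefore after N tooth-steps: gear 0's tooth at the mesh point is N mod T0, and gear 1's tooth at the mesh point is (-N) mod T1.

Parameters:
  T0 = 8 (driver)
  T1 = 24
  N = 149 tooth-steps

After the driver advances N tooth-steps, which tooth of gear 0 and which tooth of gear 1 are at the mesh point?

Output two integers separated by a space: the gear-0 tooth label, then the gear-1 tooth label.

Gear 0 (driver, T0=8): tooth at mesh = N mod T0
  149 = 18 * 8 + 5, so 149 mod 8 = 5
  gear 0 tooth = 5
Gear 1 (driven, T1=24): tooth at mesh = (-N) mod T1
  149 = 6 * 24 + 5, so 149 mod 24 = 5
  (-149) mod 24 = (-5) mod 24 = 24 - 5 = 19
Mesh after 149 steps: gear-0 tooth 5 meets gear-1 tooth 19

Answer: 5 19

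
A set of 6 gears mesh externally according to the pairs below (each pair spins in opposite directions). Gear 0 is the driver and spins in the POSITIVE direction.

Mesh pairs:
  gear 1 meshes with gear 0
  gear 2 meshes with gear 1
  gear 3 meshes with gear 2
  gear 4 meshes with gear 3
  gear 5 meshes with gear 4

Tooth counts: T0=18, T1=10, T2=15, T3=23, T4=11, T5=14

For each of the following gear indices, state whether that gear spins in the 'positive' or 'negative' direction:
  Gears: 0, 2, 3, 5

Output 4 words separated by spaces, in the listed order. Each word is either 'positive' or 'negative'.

Gear 0 (driver): positive (depth 0)
  gear 1: meshes with gear 0 -> depth 1 -> negative (opposite of gear 0)
  gear 2: meshes with gear 1 -> depth 2 -> positive (opposite of gear 1)
  gear 3: meshes with gear 2 -> depth 3 -> negative (opposite of gear 2)
  gear 4: meshes with gear 3 -> depth 4 -> positive (opposite of gear 3)
  gear 5: meshes with gear 4 -> depth 5 -> negative (opposite of gear 4)
Queried indices 0, 2, 3, 5 -> positive, positive, negative, negative

Answer: positive positive negative negative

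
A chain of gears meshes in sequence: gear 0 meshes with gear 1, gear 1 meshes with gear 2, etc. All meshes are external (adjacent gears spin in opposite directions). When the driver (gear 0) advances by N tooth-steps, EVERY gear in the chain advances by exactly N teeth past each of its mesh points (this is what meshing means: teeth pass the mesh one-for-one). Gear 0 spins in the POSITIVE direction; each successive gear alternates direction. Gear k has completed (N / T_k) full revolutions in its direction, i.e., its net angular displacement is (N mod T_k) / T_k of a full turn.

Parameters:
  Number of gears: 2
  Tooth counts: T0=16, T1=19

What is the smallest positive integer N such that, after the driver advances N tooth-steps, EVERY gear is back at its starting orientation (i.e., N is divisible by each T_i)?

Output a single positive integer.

Gear k returns to start when N is a multiple of T_k.
All gears at start simultaneously when N is a common multiple of [16, 19]; the smallest such N is lcm(16, 19).
Start: lcm = T0 = 16
Fold in T1=19: gcd(16, 19) = 1; lcm(16, 19) = 16 * 19 / 1 = 304 / 1 = 304
Full cycle length = 304

Answer: 304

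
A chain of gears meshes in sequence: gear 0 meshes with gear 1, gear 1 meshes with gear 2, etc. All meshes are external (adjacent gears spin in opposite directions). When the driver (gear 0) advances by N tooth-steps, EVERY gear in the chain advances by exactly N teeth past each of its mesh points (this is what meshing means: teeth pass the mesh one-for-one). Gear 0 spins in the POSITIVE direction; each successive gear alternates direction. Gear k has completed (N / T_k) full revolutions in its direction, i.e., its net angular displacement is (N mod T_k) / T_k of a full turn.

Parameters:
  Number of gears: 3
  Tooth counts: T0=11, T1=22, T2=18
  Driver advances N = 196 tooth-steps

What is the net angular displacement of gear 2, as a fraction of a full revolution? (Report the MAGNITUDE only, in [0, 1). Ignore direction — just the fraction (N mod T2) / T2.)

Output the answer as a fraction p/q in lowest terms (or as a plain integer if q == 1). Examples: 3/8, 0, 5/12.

Answer: 8/9

Derivation:
Chain of 3 gears, tooth counts: [11, 22, 18]
  gear 0: T0=11, direction=positive, advance = 196 mod 11 = 9 teeth = 9/11 turn
  gear 1: T1=22, direction=negative, advance = 196 mod 22 = 20 teeth = 20/22 turn
  gear 2: T2=18, direction=positive, advance = 196 mod 18 = 16 teeth = 16/18 turn
Gear 2: 196 mod 18 = 16
Fraction = 16 / 18 = 8/9 (gcd(16,18)=2) = 8/9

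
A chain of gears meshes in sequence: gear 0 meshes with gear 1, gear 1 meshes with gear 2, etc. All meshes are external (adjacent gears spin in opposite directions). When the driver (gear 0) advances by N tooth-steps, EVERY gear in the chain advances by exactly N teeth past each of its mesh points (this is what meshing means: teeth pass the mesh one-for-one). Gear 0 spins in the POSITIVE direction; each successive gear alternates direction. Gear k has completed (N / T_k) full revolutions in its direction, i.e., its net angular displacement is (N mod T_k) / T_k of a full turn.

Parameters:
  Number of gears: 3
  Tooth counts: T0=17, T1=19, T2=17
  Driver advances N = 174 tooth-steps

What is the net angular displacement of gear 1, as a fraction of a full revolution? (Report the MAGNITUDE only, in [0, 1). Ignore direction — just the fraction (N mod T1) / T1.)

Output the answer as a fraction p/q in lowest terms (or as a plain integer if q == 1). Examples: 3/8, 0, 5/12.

Answer: 3/19

Derivation:
Chain of 3 gears, tooth counts: [17, 19, 17]
  gear 0: T0=17, direction=positive, advance = 174 mod 17 = 4 teeth = 4/17 turn
  gear 1: T1=19, direction=negative, advance = 174 mod 19 = 3 teeth = 3/19 turn
  gear 2: T2=17, direction=positive, advance = 174 mod 17 = 4 teeth = 4/17 turn
Gear 1: 174 mod 19 = 3
Fraction = 3 / 19 = 3/19 (gcd(3,19)=1) = 3/19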